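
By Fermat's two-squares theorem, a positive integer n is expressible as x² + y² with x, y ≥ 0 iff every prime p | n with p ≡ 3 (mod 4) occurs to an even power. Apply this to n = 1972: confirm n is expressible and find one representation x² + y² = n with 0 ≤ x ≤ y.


Step 1: Factor n = 1972 = 2^2 · 17 · 29.
Step 2: Check the mod-4 condition on each prime factor: 2 = 2 (special); 17 ≡ 1 (mod 4), exponent 1; 29 ≡ 1 (mod 4), exponent 1.
All primes ≡ 3 (mod 4) appear to even exponent (or don't appear), so by the two-squares theorem n IS expressible as a sum of two squares.
Step 3: Build a representation. Group n = k² · m with k = 2 and m = 17 · 29 = 493 (a product of primes ≡ 1 (mod 4)); a representation of m scales to one of n via (k·x)² + (k·y)² = k²(x² + y²). Each prime p ≡ 1 (mod 4) is itself a sum of two squares; find a² by testing p − a² for a perfect square:
  17: 17 − 1² = 16 = 4² ⇒ 17 = 1² + 4².
  29: 29 − 1² = 28, 29 − 2² = 25 = 5² ⇒ 29 = 2² + 5².
  Combine using the Brahmagupta–Fibonacci identity (a² + b²)(c² + d²) = (ac − bd)² + (ad + bc)² = (ac + bd)² + (ad − bc)²:
  17 · 29 = 493: from (1² + 4²)(2² + 5²), take (1·2 − 4·5, 1·5 + 4·2) = (2 − 20, 5 + 8) = (-18, 13); dropping signs (only squares matter) gives (18, 13); check 18² + 13² = 324 + 169 = 493 ✓.
  Scale by k = 2: (2·18, 2·13) = (36, 26).
Step 4: Order so x ≤ y and verify: 26² + 36² = 676 + 1296 = 1972 = n. ✓

n = 1972 = 26² + 36² (one valid representation with x ≤ y).


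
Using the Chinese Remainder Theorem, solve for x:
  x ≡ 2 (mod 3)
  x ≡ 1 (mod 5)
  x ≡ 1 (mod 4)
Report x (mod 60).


Moduli 3, 5, 4 are pairwise coprime; by CRT there is a unique solution modulo M = 3 · 5 · 4 = 60.
Solve pairwise, accumulating the modulus:
  Start with x ≡ 2 (mod 3).
  Combine with x ≡ 1 (mod 5): since gcd(3, 5) = 1, we get a unique residue mod 15.
    Write x = 2 + 3·t and substitute into x ≡ 1 (mod 5): 3·t ≡ 1 − 2 = -1 (mod 5).
    Reduce coefficients mod 5: 3·t ≡ 4 (mod 5).
    The inverse of 3 mod 5 is 2 (since 3·2 = 6 = 1·5 + 1), so t ≡ 2·4 = 8 ≡ 3 (mod 5).
    Then x = 2 + 3·3 = 11, valid modulo lcm(3, 5) = 15: x ≡ 11 (mod 15).
  Combine with x ≡ 1 (mod 4): since gcd(15, 4) = 1, we get a unique residue mod 60.
    Write x = 11 + 15·t and substitute into x ≡ 1 (mod 4): 15·t ≡ 1 − 11 = -10 (mod 4).
    Reduce coefficients mod 4: 3·t ≡ 2 (mod 4).
    The inverse of 3 mod 4 is 3 (since 3·3 = 9 = 2·4 + 1), so t ≡ 3·2 = 6 ≡ 2 (mod 4).
    Then x = 11 + 15·2 = 41, valid modulo lcm(15, 4) = 60: x ≡ 41 (mod 60).
Verify: 41 mod 3 = 2 ✓, 41 mod 5 = 1 ✓, 41 mod 4 = 1 ✓.

x ≡ 41 (mod 60).


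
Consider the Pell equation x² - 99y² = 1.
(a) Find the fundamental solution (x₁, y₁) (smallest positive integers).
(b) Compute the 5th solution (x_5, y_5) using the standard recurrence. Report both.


Step 1: Find the fundamental solution (x₁, y₁) of x² - 99y² = 1.
  Expand √99 as a continued fraction. a₀ = ⌊√99⌋ = 9; iterate m_{k+1} = d_k·a_k − m_k, d_{k+1} = (99 − m_{k+1}²)/d_k, a_{k+1} = ⌊(a₀ + m_{k+1})/d_{k+1}⌋ (starting m₀ = 0, d₀ = 1), with convergents p_k = a_k·p_{k-1} + p_{k-2}, q_k = a_k·q_{k-1} + q_{k-2} (p₋₁ = 1, q₋₁ = 0):
  k = 0: a₀ = 9; p₀/q₀ = 9/1; p₀² − 99·q₀² = 81 − 99 = -18.
  k = 1: m = 9, d = 18, a = ⌊(9 + 9)/18⌋ = 1; p/q = (1·9 + 1)/(1·1 + 0) = 10/1; p² − 99·q² = 100 − 99 = 1.
  The first convergent with p² − 99·q² = 1 gives the fundamental solution (x₁, y₁) = (10, 1).
Step 2: Apply the recurrence (x_{n+1}, y_{n+1}) = (x₁x_n + 99y₁y_n, x₁y_n + y₁x_n) repeatedly.
  From (x_1, y_1) = (10, 1): x_2 = 10·10 + 99·1·1 = 199; y_2 = 10·1 + 1·10 = 20.
  From (x_2, y_2) = (199, 20): x_3 = 10·199 + 99·1·20 = 3970; y_3 = 10·20 + 1·199 = 399.
  From (x_3, y_3) = (3970, 399): x_4 = 10·3970 + 99·1·399 = 79201; y_4 = 10·399 + 1·3970 = 7960.
  From (x_4, y_4) = (79201, 7960): x_5 = 10·79201 + 99·1·7960 = 1580050; y_5 = 10·7960 + 1·79201 = 158801.
Step 3: Verify x_5² - 99·y_5² = 2496558002500 - 2496558002499 = 1 (should be 1). ✓

(x_1, y_1) = (10, 1); (x_5, y_5) = (1580050, 158801).


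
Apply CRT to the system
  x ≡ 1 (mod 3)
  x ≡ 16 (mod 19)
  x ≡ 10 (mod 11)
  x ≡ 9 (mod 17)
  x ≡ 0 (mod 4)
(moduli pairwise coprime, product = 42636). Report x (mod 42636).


Product of moduli M = 3 · 19 · 11 · 17 · 4 = 42636.
Merge one congruence at a time:
  Start: x ≡ 1 (mod 3).
  Combine with x ≡ 16 (mod 19); new modulus lcm = 57.
    Write x = 1 + 3·t and substitute into x ≡ 16 (mod 19): 3·t ≡ 16 − 1 = 15 (mod 19).
    The inverse of 3 mod 19 is 13 (since 3·13 = 39 = 2·19 + 1), so t ≡ 13·15 = 195 ≡ 5 (mod 19).
    Then x = 1 + 3·5 = 16, valid modulo lcm(3, 19) = 57: x ≡ 16 (mod 57).
  Combine with x ≡ 10 (mod 11); new modulus lcm = 627.
    Write x = 16 + 57·t and substitute into x ≡ 10 (mod 11): 57·t ≡ 10 − 16 = -6 (mod 11).
    Reduce coefficients mod 11: 2·t ≡ 5 (mod 11).
    The inverse of 2 mod 11 is 6 (since 2·6 = 12 = 1·11 + 1), so t ≡ 6·5 = 30 ≡ 8 (mod 11).
    Then x = 16 + 57·8 = 472, valid modulo lcm(57, 11) = 627: x ≡ 472 (mod 627).
  Combine with x ≡ 9 (mod 17); new modulus lcm = 10659.
    Write x = 472 + 627·t and substitute into x ≡ 9 (mod 17): 627·t ≡ 9 − 472 = -463 (mod 17).
    Reduce coefficients mod 17: 15·t ≡ 13 (mod 17).
    The inverse of 15 mod 17 is 8 (since 15·8 = 120 = 7·17 + 1), so t ≡ 8·13 = 104 ≡ 2 (mod 17).
    Then x = 472 + 627·2 = 1726, valid modulo lcm(627, 17) = 10659: x ≡ 1726 (mod 10659).
  Combine with x ≡ 0 (mod 4); new modulus lcm = 42636.
    Write x = 1726 + 10659·t and substitute into x ≡ 0 (mod 4): 10659·t ≡ 0 − 1726 = -1726 (mod 4).
    Reduce coefficients mod 4: 3·t ≡ 2 (mod 4).
    The inverse of 3 mod 4 is 3 (since 3·3 = 9 = 2·4 + 1), so t ≡ 3·2 = 6 ≡ 2 (mod 4).
    Then x = 1726 + 10659·2 = 23044, valid modulo lcm(10659, 4) = 42636: x ≡ 23044 (mod 42636).
Verify against each original: 23044 mod 3 = 1, 23044 mod 19 = 16, 23044 mod 11 = 10, 23044 mod 17 = 9, 23044 mod 4 = 0.

x ≡ 23044 (mod 42636).


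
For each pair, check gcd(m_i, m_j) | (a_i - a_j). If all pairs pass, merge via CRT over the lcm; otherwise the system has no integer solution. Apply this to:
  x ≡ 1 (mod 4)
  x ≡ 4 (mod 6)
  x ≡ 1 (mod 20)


Moduli 4, 6, 20 are not pairwise coprime, so CRT works modulo lcm(m_i) when all pairwise compatibility conditions hold.
Pairwise compatibility: gcd(m_i, m_j) must divide a_i - a_j for every pair.
Merge one congruence at a time:
  Start: x ≡ 1 (mod 4).
  Combine with x ≡ 4 (mod 6): gcd(4, 6) = 2, and 4 - 1 = 3 is NOT divisible by 2.
    ⇒ system is inconsistent (no integer solution).

No solution (the system is inconsistent).


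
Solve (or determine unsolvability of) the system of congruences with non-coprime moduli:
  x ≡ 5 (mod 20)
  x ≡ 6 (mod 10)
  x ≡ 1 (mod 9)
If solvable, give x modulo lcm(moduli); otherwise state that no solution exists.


Moduli 20, 10, 9 are not pairwise coprime, so CRT works modulo lcm(m_i) when all pairwise compatibility conditions hold.
Pairwise compatibility: gcd(m_i, m_j) must divide a_i - a_j for every pair.
Merge one congruence at a time:
  Start: x ≡ 5 (mod 20).
  Combine with x ≡ 6 (mod 10): gcd(20, 10) = 10, and 6 - 5 = 1 is NOT divisible by 10.
    ⇒ system is inconsistent (no integer solution).

No solution (the system is inconsistent).


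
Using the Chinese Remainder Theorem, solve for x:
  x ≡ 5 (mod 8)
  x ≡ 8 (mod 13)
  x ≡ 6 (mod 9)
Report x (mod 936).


Moduli 8, 13, 9 are pairwise coprime; by CRT there is a unique solution modulo M = 8 · 13 · 9 = 936.
Solve pairwise, accumulating the modulus:
  Start with x ≡ 5 (mod 8).
  Combine with x ≡ 8 (mod 13): since gcd(8, 13) = 1, we get a unique residue mod 104.
    Write x = 5 + 8·t and substitute into x ≡ 8 (mod 13): 8·t ≡ 8 − 5 = 3 (mod 13).
    The inverse of 8 mod 13 is 5 (since 8·5 = 40 = 3·13 + 1), so t ≡ 5·3 = 15 ≡ 2 (mod 13).
    Then x = 5 + 8·2 = 21, valid modulo lcm(8, 13) = 104: x ≡ 21 (mod 104).
  Combine with x ≡ 6 (mod 9): since gcd(104, 9) = 1, we get a unique residue mod 936.
    Write x = 21 + 104·t and substitute into x ≡ 6 (mod 9): 104·t ≡ 6 − 21 = -15 (mod 9).
    Reduce coefficients mod 9: 5·t ≡ 3 (mod 9).
    The inverse of 5 mod 9 is 2 (since 5·2 = 10 = 1·9 + 1), so t ≡ 2·3 = 6 ≡ 6 (mod 9).
    Then x = 21 + 104·6 = 645, valid modulo lcm(104, 9) = 936: x ≡ 645 (mod 936).
Verify: 645 mod 8 = 5 ✓, 645 mod 13 = 8 ✓, 645 mod 9 = 6 ✓.

x ≡ 645 (mod 936).


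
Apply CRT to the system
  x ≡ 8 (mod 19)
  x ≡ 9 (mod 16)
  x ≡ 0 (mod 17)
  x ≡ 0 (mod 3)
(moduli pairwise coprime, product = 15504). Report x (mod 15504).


Product of moduli M = 19 · 16 · 17 · 3 = 15504.
Merge one congruence at a time:
  Start: x ≡ 8 (mod 19).
  Combine with x ≡ 9 (mod 16); new modulus lcm = 304.
    Write x = 8 + 19·t and substitute into x ≡ 9 (mod 16): 19·t ≡ 9 − 8 = 1 (mod 16).
    Reduce coefficients mod 16: 3·t ≡ 1 (mod 16).
    The inverse of 3 mod 16 is 11 (since 3·11 = 33 = 2·16 + 1), so t ≡ 11·1 = 11 ≡ 11 (mod 16).
    Then x = 8 + 19·11 = 217, valid modulo lcm(19, 16) = 304: x ≡ 217 (mod 304).
  Combine with x ≡ 0 (mod 17); new modulus lcm = 5168.
    Write x = 217 + 304·t and substitute into x ≡ 0 (mod 17): 304·t ≡ 0 − 217 = -217 (mod 17).
    Reduce coefficients mod 17: 15·t ≡ 4 (mod 17).
    The inverse of 15 mod 17 is 8 (since 15·8 = 120 = 7·17 + 1), so t ≡ 8·4 = 32 ≡ 15 (mod 17).
    Then x = 217 + 304·15 = 4777, valid modulo lcm(304, 17) = 5168: x ≡ 4777 (mod 5168).
  Combine with x ≡ 0 (mod 3); new modulus lcm = 15504.
    Write x = 4777 + 5168·t and substitute into x ≡ 0 (mod 3): 5168·t ≡ 0 − 4777 = -4777 (mod 3).
    Reduce coefficients mod 3: 2·t ≡ 2 (mod 3).
    The inverse of 2 mod 3 is 2 (since 2·2 = 4 = 1·3 + 1), so t ≡ 2·2 = 4 ≡ 1 (mod 3).
    Then x = 4777 + 5168·1 = 9945, valid modulo lcm(5168, 3) = 15504: x ≡ 9945 (mod 15504).
Verify against each original: 9945 mod 19 = 8, 9945 mod 16 = 9, 9945 mod 17 = 0, 9945 mod 3 = 0.

x ≡ 9945 (mod 15504).


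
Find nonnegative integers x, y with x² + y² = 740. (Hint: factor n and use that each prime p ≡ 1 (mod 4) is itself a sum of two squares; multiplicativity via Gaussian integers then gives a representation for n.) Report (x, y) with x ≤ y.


Step 1: Factor n = 740 = 2^2 · 5 · 37.
Step 2: Check the mod-4 condition on each prime factor: 2 = 2 (special); 5 ≡ 1 (mod 4), exponent 1; 37 ≡ 1 (mod 4), exponent 1.
All primes ≡ 3 (mod 4) appear to even exponent (or don't appear), so by the two-squares theorem n IS expressible as a sum of two squares.
Step 3: Build a representation. Group n = k² · m with k = 2 and m = 5 · 37 = 185 (a product of primes ≡ 1 (mod 4)); a representation of m scales to one of n via (k·x)² + (k·y)² = k²(x² + y²). Each prime p ≡ 1 (mod 4) is itself a sum of two squares; find a² by testing p − a² for a perfect square:
  5: 5 − 1² = 4 = 2² ⇒ 5 = 1² + 2².
  37: 37 − 1² = 36 = 6² ⇒ 37 = 1² + 6².
  Combine using the Brahmagupta–Fibonacci identity (a² + b²)(c² + d²) = (ac − bd)² + (ad + bc)² = (ac + bd)² + (ad − bc)²:
  5 · 37 = 185: from (1² + 2²)(1² + 6²), take (1·1 − 2·6, 1·6 + 2·1) = (1 − 12, 6 + 2) = (-11, 8); dropping signs (only squares matter) gives (11, 8); check 11² + 8² = 121 + 64 = 185 ✓.
  Scale by k = 2: (2·11, 2·8) = (22, 16).
Step 4: Order so x ≤ y and verify: 16² + 22² = 256 + 484 = 740 = n. ✓

n = 740 = 16² + 22² (one valid representation with x ≤ y).


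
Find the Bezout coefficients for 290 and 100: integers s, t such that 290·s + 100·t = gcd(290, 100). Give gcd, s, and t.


Euclidean algorithm on (290, 100) — divide until remainder is 0:
  290 = 2 · 100 + 90
  100 = 1 · 90 + 10
  90 = 9 · 10 + 0
gcd(290, 100) = 10.
Track Bezout coefficients alongside the remainders: start with r₀ = 290 = a·1 + b·0 (s = 1, t = 0) and r₁ = 100 = a·0 + b·1 (s = 0, t = 1); each new remainder r_{k+1} = r_{k-1} − q_k·r_k inherits s_{k+1} = s_{k-1} − q_k·s_k, t_{k+1} = t_{k-1} − q_k·t_k, so r_k = a·s_k + b·t_k at every step:
  q = 2: r = 90, s = 1 − 2·0 = 1, t = 0 − 2·1 = -2  (check: 290·1 + 100·(-2) = 90)
  q = 1: r = 10, s = 0 − 1·1 = -1, t = 1 − 1·(-2) = 3  (check: 290·(-1) + 100·3 = 10)
The row with r = 10 (the gcd) gives the Bezout coefficients s = -1, t = 3.
Result: 290 · (-1) + 100 · (3) = 10.

gcd(290, 100) = 10; s = -1, t = 3 (check: 290·(-1) + 100·3 = 10).


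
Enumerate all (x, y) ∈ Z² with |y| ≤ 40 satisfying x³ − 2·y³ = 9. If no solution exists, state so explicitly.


The equation is x³ - 2y³ = 9. For fixed y, x³ = 2·y³ + 9, so a solution requires the RHS to be a perfect cube.
Strategy: iterate y from -40 to 40, compute RHS = 2·y³ + 9, and check whether it is a (positive or negative) perfect cube.
Check small values of y:
  y = 0: RHS = 9 is not a perfect cube.
  y = 1: RHS = 11 is not a perfect cube.
  y = -1: RHS = 7 is not a perfect cube.
  y = 2: RHS = 25 is not a perfect cube.
  y = -2: RHS = -7 is not a perfect cube.
  y = 3: RHS = 63 is not a perfect cube.
  y = -3: RHS = -45 is not a perfect cube.
Continuing the search up to |y| = 40 finds no solutions either.
No (x, y) in the scanned range satisfies the equation.

No integer solutions with |y| ≤ 40.


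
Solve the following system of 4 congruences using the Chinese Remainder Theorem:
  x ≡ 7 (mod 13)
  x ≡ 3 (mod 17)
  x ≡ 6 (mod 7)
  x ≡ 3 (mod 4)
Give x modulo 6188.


Product of moduli M = 13 · 17 · 7 · 4 = 6188.
Merge one congruence at a time:
  Start: x ≡ 7 (mod 13).
  Combine with x ≡ 3 (mod 17); new modulus lcm = 221.
    Write x = 7 + 13·t and substitute into x ≡ 3 (mod 17): 13·t ≡ 3 − 7 = -4 (mod 17).
    Reduce coefficients mod 17: 13·t ≡ 13 (mod 17).
    The inverse of 13 mod 17 is 4 (since 13·4 = 52 = 3·17 + 1), so t ≡ 4·13 = 52 ≡ 1 (mod 17).
    Then x = 7 + 13·1 = 20, valid modulo lcm(13, 17) = 221: x ≡ 20 (mod 221).
  Combine with x ≡ 6 (mod 7); new modulus lcm = 1547.
    Write x = 20 + 221·t and substitute into x ≡ 6 (mod 7): 221·t ≡ 6 − 20 = -14 (mod 7).
    Reduce coefficients mod 7: 4·t ≡ 0 (mod 7).
    The inverse of 4 mod 7 is 2 (since 4·2 = 8 = 1·7 + 1), so t ≡ 2·0 = 0 ≡ 0 (mod 7).
    Then x = 20 + 221·0 = 20, valid modulo lcm(221, 7) = 1547: x ≡ 20 (mod 1547).
  Combine with x ≡ 3 (mod 4); new modulus lcm = 6188.
    Write x = 20 + 1547·t and substitute into x ≡ 3 (mod 4): 1547·t ≡ 3 − 20 = -17 (mod 4).
    Reduce coefficients mod 4: 3·t ≡ 3 (mod 4).
    The inverse of 3 mod 4 is 3 (since 3·3 = 9 = 2·4 + 1), so t ≡ 3·3 = 9 ≡ 1 (mod 4).
    Then x = 20 + 1547·1 = 1567, valid modulo lcm(1547, 4) = 6188: x ≡ 1567 (mod 6188).
Verify against each original: 1567 mod 13 = 7, 1567 mod 17 = 3, 1567 mod 7 = 6, 1567 mod 4 = 3.

x ≡ 1567 (mod 6188).


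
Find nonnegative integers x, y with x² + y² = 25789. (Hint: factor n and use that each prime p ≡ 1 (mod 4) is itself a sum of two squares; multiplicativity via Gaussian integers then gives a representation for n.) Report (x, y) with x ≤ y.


Step 1: Factor n = 25789 = 17 · 37 · 41.
Step 2: Check the mod-4 condition on each prime factor: 17 ≡ 1 (mod 4), exponent 1; 37 ≡ 1 (mod 4), exponent 1; 41 ≡ 1 (mod 4), exponent 1.
All primes ≡ 3 (mod 4) appear to even exponent (or don't appear), so by the two-squares theorem n IS expressible as a sum of two squares.
Step 3: Build a representation. Here n = 17 · 37 · 41 is a product of primes ≡ 1 (mod 4). Each prime p ≡ 1 (mod 4) is itself a sum of two squares; find a² by testing p − a² for a perfect square:
  17: 17 − 1² = 16 = 4² ⇒ 17 = 1² + 4².
  37: 37 − 1² = 36 = 6² ⇒ 37 = 1² + 6².
  41: 41 − 1² = 40, 41 − 2² = 37, 41 − 3² = 32, 41 − 4² = 25 = 5² ⇒ 41 = 4² + 5².
  Combine using the Brahmagupta–Fibonacci identity (a² + b²)(c² + d²) = (ac − bd)² + (ad + bc)² = (ac + bd)² + (ad − bc)²:
  17 · 37 = 629: from (1² + 4²)(1² + 6²), take (1·1 − 4·6, 1·6 + 4·1) = (1 − 24, 6 + 4) = (-23, 10); dropping signs (only squares matter) gives (23, 10); check 23² + 10² = 529 + 100 = 629 ✓.
  629 · 41 = 25789: from (23² + 10²)(4² + 5²), take (23·4 − 10·5, 23·5 + 10·4) = (92 − 50, 115 + 40) = (42, 155); check 42² + 155² = 1764 + 24025 = 25789 ✓.
Step 4: Order so x ≤ y and verify: 42² + 155² = 1764 + 24025 = 25789 = n. ✓

n = 25789 = 42² + 155² (one valid representation with x ≤ y).


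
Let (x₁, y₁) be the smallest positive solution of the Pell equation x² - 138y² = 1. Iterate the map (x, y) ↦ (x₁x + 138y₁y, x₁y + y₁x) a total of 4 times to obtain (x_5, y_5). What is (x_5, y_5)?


Step 1: Find the fundamental solution (x₁, y₁) of x² - 138y² = 1.
  Expand √138 as a continued fraction. a₀ = ⌊√138⌋ = 11; iterate m_{k+1} = d_k·a_k − m_k, d_{k+1} = (138 − m_{k+1}²)/d_k, a_{k+1} = ⌊(a₀ + m_{k+1})/d_{k+1}⌋ (starting m₀ = 0, d₀ = 1), with convergents p_k = a_k·p_{k-1} + p_{k-2}, q_k = a_k·q_{k-1} + q_{k-2} (p₋₁ = 1, q₋₁ = 0):
  k = 0: a₀ = 11; p₀/q₀ = 11/1; p₀² − 138·q₀² = 121 − 138 = -17.
  k = 1: m = 11, d = 17, a = ⌊(11 + 11)/17⌋ = 1; p/q = (1·11 + 1)/(1·1 + 0) = 12/1; p² − 138·q² = 144 − 138 = 6.
  k = 2: m = 6, d = 6, a = ⌊(11 + 6)/6⌋ = 2; p/q = (2·12 + 11)/(2·1 + 1) = 35/3; p² − 138·q² = 1225 − 1242 = -17.
  k = 3: m = 6, d = 17, a = ⌊(11 + 6)/17⌋ = 1; p/q = (1·35 + 12)/(1·3 + 1) = 47/4; p² − 138·q² = 2209 − 2208 = 1.
  The first convergent with p² − 138·q² = 1 gives the fundamental solution (x₁, y₁) = (47, 4).
Step 2: Apply the recurrence (x_{n+1}, y_{n+1}) = (x₁x_n + 138y₁y_n, x₁y_n + y₁x_n) repeatedly.
  From (x_1, y_1) = (47, 4): x_2 = 47·47 + 138·4·4 = 4417; y_2 = 47·4 + 4·47 = 376.
  From (x_2, y_2) = (4417, 376): x_3 = 47·4417 + 138·4·376 = 415151; y_3 = 47·376 + 4·4417 = 35340.
  From (x_3, y_3) = (415151, 35340): x_4 = 47·415151 + 138·4·35340 = 39019777; y_4 = 47·35340 + 4·415151 = 3321584.
  From (x_4, y_4) = (39019777, 3321584): x_5 = 47·39019777 + 138·4·3321584 = 3667443887; y_5 = 47·3321584 + 4·39019777 = 312193556.
Step 3: Verify x_5² - 138·y_5² = 13450144664293668769 - 13450144664293668768 = 1 (should be 1). ✓

(x_1, y_1) = (47, 4); (x_5, y_5) = (3667443887, 312193556).


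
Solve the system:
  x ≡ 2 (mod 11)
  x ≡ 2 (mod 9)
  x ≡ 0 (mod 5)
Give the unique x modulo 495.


Moduli 11, 9, 5 are pairwise coprime; by CRT there is a unique solution modulo M = 11 · 9 · 5 = 495.
Solve pairwise, accumulating the modulus:
  Start with x ≡ 2 (mod 11).
  Combine with x ≡ 2 (mod 9): since gcd(11, 9) = 1, we get a unique residue mod 99.
    Write x = 2 + 11·t and substitute into x ≡ 2 (mod 9): 11·t ≡ 2 − 2 = 0 (mod 9).
    Reduce coefficients mod 9: 2·t ≡ 0 (mod 9).
    The inverse of 2 mod 9 is 5 (since 2·5 = 10 = 1·9 + 1), so t ≡ 5·0 = 0 ≡ 0 (mod 9).
    Then x = 2 + 11·0 = 2, valid modulo lcm(11, 9) = 99: x ≡ 2 (mod 99).
  Combine with x ≡ 0 (mod 5): since gcd(99, 5) = 1, we get a unique residue mod 495.
    Write x = 2 + 99·t and substitute into x ≡ 0 (mod 5): 99·t ≡ 0 − 2 = -2 (mod 5).
    Reduce coefficients mod 5: 4·t ≡ 3 (mod 5).
    The inverse of 4 mod 5 is 4 (since 4·4 = 16 = 3·5 + 1), so t ≡ 4·3 = 12 ≡ 2 (mod 5).
    Then x = 2 + 99·2 = 200, valid modulo lcm(99, 5) = 495: x ≡ 200 (mod 495).
Verify: 200 mod 11 = 2 ✓, 200 mod 9 = 2 ✓, 200 mod 5 = 0 ✓.

x ≡ 200 (mod 495).


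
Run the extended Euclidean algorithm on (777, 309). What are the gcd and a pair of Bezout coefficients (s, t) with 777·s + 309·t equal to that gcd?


Euclidean algorithm on (777, 309) — divide until remainder is 0:
  777 = 2 · 309 + 159
  309 = 1 · 159 + 150
  159 = 1 · 150 + 9
  150 = 16 · 9 + 6
  9 = 1 · 6 + 3
  6 = 2 · 3 + 0
gcd(777, 309) = 3.
Track Bezout coefficients alongside the remainders: start with r₀ = 777 = a·1 + b·0 (s = 1, t = 0) and r₁ = 309 = a·0 + b·1 (s = 0, t = 1); each new remainder r_{k+1} = r_{k-1} − q_k·r_k inherits s_{k+1} = s_{k-1} − q_k·s_k, t_{k+1} = t_{k-1} − q_k·t_k, so r_k = a·s_k + b·t_k at every step:
  q = 2: r = 159, s = 1 − 2·0 = 1, t = 0 − 2·1 = -2  (check: 777·1 + 309·(-2) = 159)
  q = 1: r = 150, s = 0 − 1·1 = -1, t = 1 − 1·(-2) = 3  (check: 777·(-1) + 309·3 = 150)
  q = 1: r = 9, s = 1 − 1·(-1) = 2, t = -2 − 1·3 = -5  (check: 777·2 + 309·(-5) = 9)
  q = 16: r = 6, s = -1 − 16·2 = -33, t = 3 − 16·(-5) = 83  (check: 777·(-33) + 309·83 = 6)
  q = 1: r = 3, s = 2 − 1·(-33) = 35, t = -5 − 1·83 = -88  (check: 777·35 + 309·(-88) = 3)
The row with r = 3 (the gcd) gives the Bezout coefficients s = 35, t = -88.
Result: 777 · (35) + 309 · (-88) = 3.

gcd(777, 309) = 3; s = 35, t = -88 (check: 777·35 + 309·(-88) = 3).


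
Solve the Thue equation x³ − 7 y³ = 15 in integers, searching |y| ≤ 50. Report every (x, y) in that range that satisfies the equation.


The equation is x³ - 7y³ = 15. For fixed y, x³ = 7·y³ + 15, so a solution requires the RHS to be a perfect cube.
Strategy: iterate y from -50 to 50, compute RHS = 7·y³ + 15, and check whether it is a (positive or negative) perfect cube.
Check small values of y:
  y = 0: RHS = 15 is not a perfect cube.
  y = 1: RHS = 22 is not a perfect cube.
  y = -1: RHS = 8 = (2)³ ⇒ x = 2 works.
  y = 2: RHS = 71 is not a perfect cube.
  y = -2: RHS = -41 is not a perfect cube.
  y = 3: RHS = 204 is not a perfect cube.
  y = -3: RHS = -174 is not a perfect cube.
Continuing, at y = 23: RHS = 85184 = (44)³ ⇒ x = 44 works.
Searching the remaining y in |y| ≤ 50 finds no further solutions.
Collected solutions: (2, -1), (44, 23).

Solutions (with |y| ≤ 50): (2, -1), (44, 23).


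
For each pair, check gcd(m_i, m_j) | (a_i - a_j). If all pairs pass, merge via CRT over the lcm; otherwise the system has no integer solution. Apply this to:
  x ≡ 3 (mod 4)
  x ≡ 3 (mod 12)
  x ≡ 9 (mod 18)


Moduli 4, 12, 18 are not pairwise coprime, so CRT works modulo lcm(m_i) when all pairwise compatibility conditions hold.
Pairwise compatibility: gcd(m_i, m_j) must divide a_i - a_j for every pair.
Merge one congruence at a time:
  Start: x ≡ 3 (mod 4).
  Combine with x ≡ 3 (mod 12): gcd(4, 12) = 4; 3 - 3 = 0, which IS divisible by 4, so compatible.
    Write x = 3 + 4·t and substitute into x ≡ 3 (mod 12): 4·t ≡ 3 − 3 = 0 (mod 12).
    Divide the congruence (and modulus) by g = 4: 1·t ≡ 0 (mod 3).
    So t ≡ 0 (mod 3).
    Then x = 3 + 4·0 = 3, valid modulo lcm(4, 12) = 12: x ≡ 3 (mod 12).
  Combine with x ≡ 9 (mod 18): gcd(12, 18) = 6; 9 - 3 = 6, which IS divisible by 6, so compatible.
    Write x = 3 + 12·t and substitute into x ≡ 9 (mod 18): 12·t ≡ 9 − 3 = 6 (mod 18).
    Divide the congruence (and modulus) by g = 6: 2·t ≡ 1 (mod 3).
    The inverse of 2 mod 3 is 2 (since 2·2 = 4 = 1·3 + 1), so t ≡ 2·1 = 2 ≡ 2 (mod 3).
    Then x = 3 + 12·2 = 27, valid modulo lcm(12, 18) = 36: x ≡ 27 (mod 36).
Verify: 27 mod 4 = 3, 27 mod 12 = 3, 27 mod 18 = 9.

x ≡ 27 (mod 36).


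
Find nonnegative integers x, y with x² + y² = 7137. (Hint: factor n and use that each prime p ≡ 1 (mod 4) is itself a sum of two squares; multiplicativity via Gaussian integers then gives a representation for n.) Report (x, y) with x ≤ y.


Step 1: Factor n = 7137 = 3^2 · 13 · 61.
Step 2: Check the mod-4 condition on each prime factor: 3 ≡ 3 (mod 4), exponent 2 (must be even); 13 ≡ 1 (mod 4), exponent 1; 61 ≡ 1 (mod 4), exponent 1.
All primes ≡ 3 (mod 4) appear to even exponent (or don't appear), so by the two-squares theorem n IS expressible as a sum of two squares.
Step 3: Build a representation. Group n = k² · m with k = 3 and m = 13 · 61 = 793 (a product of primes ≡ 1 (mod 4)); a representation of m scales to one of n via (k·x)² + (k·y)² = k²(x² + y²). Each prime p ≡ 1 (mod 4) is itself a sum of two squares; find a² by testing p − a² for a perfect square:
  13: 13 − 1² = 12, 13 − 2² = 9 = 3² ⇒ 13 = 2² + 3².
  61: 61 − 1² = 60, 61 − 2² = 57, 61 − 3² = 52, 61 − 4² = 45, 61 − 5² = 36 = 6² ⇒ 61 = 5² + 6².
  Combine using the Brahmagupta–Fibonacci identity (a² + b²)(c² + d²) = (ac − bd)² + (ad + bc)² = (ac + bd)² + (ad − bc)²:
  13 · 61 = 793: from (2² + 3²)(5² + 6²), take (2·5 − 3·6, 2·6 + 3·5) = (10 − 18, 12 + 15) = (-8, 27); dropping signs (only squares matter) gives (8, 27); check 8² + 27² = 64 + 729 = 793 ✓.
  Scale by k = 3: (3·8, 3·27) = (24, 81).
Step 4: Order so x ≤ y and verify: 24² + 81² = 576 + 6561 = 7137 = n. ✓

n = 7137 = 24² + 81² (one valid representation with x ≤ y).


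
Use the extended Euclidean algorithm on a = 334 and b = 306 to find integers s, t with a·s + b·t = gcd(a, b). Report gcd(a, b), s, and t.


Euclidean algorithm on (334, 306) — divide until remainder is 0:
  334 = 1 · 306 + 28
  306 = 10 · 28 + 26
  28 = 1 · 26 + 2
  26 = 13 · 2 + 0
gcd(334, 306) = 2.
Track Bezout coefficients alongside the remainders: start with r₀ = 334 = a·1 + b·0 (s = 1, t = 0) and r₁ = 306 = a·0 + b·1 (s = 0, t = 1); each new remainder r_{k+1} = r_{k-1} − q_k·r_k inherits s_{k+1} = s_{k-1} − q_k·s_k, t_{k+1} = t_{k-1} − q_k·t_k, so r_k = a·s_k + b·t_k at every step:
  q = 1: r = 28, s = 1 − 1·0 = 1, t = 0 − 1·1 = -1  (check: 334·1 + 306·(-1) = 28)
  q = 10: r = 26, s = 0 − 10·1 = -10, t = 1 − 10·(-1) = 11  (check: 334·(-10) + 306·11 = 26)
  q = 1: r = 2, s = 1 − 1·(-10) = 11, t = -1 − 1·11 = -12  (check: 334·11 + 306·(-12) = 2)
The row with r = 2 (the gcd) gives the Bezout coefficients s = 11, t = -12.
Result: 334 · (11) + 306 · (-12) = 2.

gcd(334, 306) = 2; s = 11, t = -12 (check: 334·11 + 306·(-12) = 2).


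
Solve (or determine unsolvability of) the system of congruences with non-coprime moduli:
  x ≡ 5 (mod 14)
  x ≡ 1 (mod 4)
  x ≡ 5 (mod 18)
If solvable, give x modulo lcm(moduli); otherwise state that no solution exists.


Moduli 14, 4, 18 are not pairwise coprime, so CRT works modulo lcm(m_i) when all pairwise compatibility conditions hold.
Pairwise compatibility: gcd(m_i, m_j) must divide a_i - a_j for every pair.
Merge one congruence at a time:
  Start: x ≡ 5 (mod 14).
  Combine with x ≡ 1 (mod 4): gcd(14, 4) = 2; 1 - 5 = -4, which IS divisible by 2, so compatible.
    Write x = 5 + 14·t and substitute into x ≡ 1 (mod 4): 14·t ≡ 1 − 5 = -4 (mod 4).
    Divide the congruence (and modulus) by g = 2: 7·t ≡ -2 (mod 2).
    Reduce coefficients mod 2: 1·t ≡ 0 (mod 2).
    So t ≡ 0 (mod 2).
    Then x = 5 + 14·0 = 5, valid modulo lcm(14, 4) = 28: x ≡ 5 (mod 28).
  Combine with x ≡ 5 (mod 18): gcd(28, 18) = 2; 5 - 5 = 0, which IS divisible by 2, so compatible.
    Write x = 5 + 28·t and substitute into x ≡ 5 (mod 18): 28·t ≡ 5 − 5 = 0 (mod 18).
    Divide the congruence (and modulus) by g = 2: 14·t ≡ 0 (mod 9).
    Reduce coefficients mod 9: 5·t ≡ 0 (mod 9).
    The inverse of 5 mod 9 is 2 (since 5·2 = 10 = 1·9 + 1), so t ≡ 2·0 = 0 ≡ 0 (mod 9).
    Then x = 5 + 28·0 = 5, valid modulo lcm(28, 18) = 252: x ≡ 5 (mod 252).
Verify: 5 mod 14 = 5, 5 mod 4 = 1, 5 mod 18 = 5.

x ≡ 5 (mod 252).


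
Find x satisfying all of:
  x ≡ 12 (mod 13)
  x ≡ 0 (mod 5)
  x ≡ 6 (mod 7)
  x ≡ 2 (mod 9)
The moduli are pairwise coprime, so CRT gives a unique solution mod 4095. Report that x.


Product of moduli M = 13 · 5 · 7 · 9 = 4095.
Merge one congruence at a time:
  Start: x ≡ 12 (mod 13).
  Combine with x ≡ 0 (mod 5); new modulus lcm = 65.
    Write x = 12 + 13·t and substitute into x ≡ 0 (mod 5): 13·t ≡ 0 − 12 = -12 (mod 5).
    Reduce coefficients mod 5: 3·t ≡ 3 (mod 5).
    The inverse of 3 mod 5 is 2 (since 3·2 = 6 = 1·5 + 1), so t ≡ 2·3 = 6 ≡ 1 (mod 5).
    Then x = 12 + 13·1 = 25, valid modulo lcm(13, 5) = 65: x ≡ 25 (mod 65).
  Combine with x ≡ 6 (mod 7); new modulus lcm = 455.
    Write x = 25 + 65·t and substitute into x ≡ 6 (mod 7): 65·t ≡ 6 − 25 = -19 (mod 7).
    Reduce coefficients mod 7: 2·t ≡ 2 (mod 7).
    The inverse of 2 mod 7 is 4 (since 2·4 = 8 = 1·7 + 1), so t ≡ 4·2 = 8 ≡ 1 (mod 7).
    Then x = 25 + 65·1 = 90, valid modulo lcm(65, 7) = 455: x ≡ 90 (mod 455).
  Combine with x ≡ 2 (mod 9); new modulus lcm = 4095.
    Write x = 90 + 455·t and substitute into x ≡ 2 (mod 9): 455·t ≡ 2 − 90 = -88 (mod 9).
    Reduce coefficients mod 9: 5·t ≡ 2 (mod 9).
    The inverse of 5 mod 9 is 2 (since 5·2 = 10 = 1·9 + 1), so t ≡ 2·2 = 4 ≡ 4 (mod 9).
    Then x = 90 + 455·4 = 1910, valid modulo lcm(455, 9) = 4095: x ≡ 1910 (mod 4095).
Verify against each original: 1910 mod 13 = 12, 1910 mod 5 = 0, 1910 mod 7 = 6, 1910 mod 9 = 2.

x ≡ 1910 (mod 4095).


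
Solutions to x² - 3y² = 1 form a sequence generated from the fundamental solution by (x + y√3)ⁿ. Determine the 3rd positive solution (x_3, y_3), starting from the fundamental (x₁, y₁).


Step 1: Find the fundamental solution (x₁, y₁) of x² - 3y² = 1.
  Expand √3 as a continued fraction. a₀ = ⌊√3⌋ = 1; iterate m_{k+1} = d_k·a_k − m_k, d_{k+1} = (3 − m_{k+1}²)/d_k, a_{k+1} = ⌊(a₀ + m_{k+1})/d_{k+1}⌋ (starting m₀ = 0, d₀ = 1), with convergents p_k = a_k·p_{k-1} + p_{k-2}, q_k = a_k·q_{k-1} + q_{k-2} (p₋₁ = 1, q₋₁ = 0):
  k = 0: a₀ = 1; p₀/q₀ = 1/1; p₀² − 3·q₀² = 1 − 3 = -2.
  k = 1: m = 1, d = 2, a = ⌊(1 + 1)/2⌋ = 1; p/q = (1·1 + 1)/(1·1 + 0) = 2/1; p² − 3·q² = 4 − 3 = 1.
  The first convergent with p² − 3·q² = 1 gives the fundamental solution (x₁, y₁) = (2, 1).
Step 2: Apply the recurrence (x_{n+1}, y_{n+1}) = (x₁x_n + 3y₁y_n, x₁y_n + y₁x_n) repeatedly.
  From (x_1, y_1) = (2, 1): x_2 = 2·2 + 3·1·1 = 7; y_2 = 2·1 + 1·2 = 4.
  From (x_2, y_2) = (7, 4): x_3 = 2·7 + 3·1·4 = 26; y_3 = 2·4 + 1·7 = 15.
Step 3: Verify x_3² - 3·y_3² = 676 - 675 = 1 (should be 1). ✓

(x_1, y_1) = (2, 1); (x_3, y_3) = (26, 15).


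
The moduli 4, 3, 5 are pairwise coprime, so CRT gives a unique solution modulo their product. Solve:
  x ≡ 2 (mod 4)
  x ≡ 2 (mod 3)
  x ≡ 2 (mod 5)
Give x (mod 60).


Moduli 4, 3, 5 are pairwise coprime; by CRT there is a unique solution modulo M = 4 · 3 · 5 = 60.
Solve pairwise, accumulating the modulus:
  Start with x ≡ 2 (mod 4).
  Combine with x ≡ 2 (mod 3): since gcd(4, 3) = 1, we get a unique residue mod 12.
    Write x = 2 + 4·t and substitute into x ≡ 2 (mod 3): 4·t ≡ 2 − 2 = 0 (mod 3).
    Reduce coefficients mod 3: 1·t ≡ 0 (mod 3).
    So t ≡ 0 (mod 3).
    Then x = 2 + 4·0 = 2, valid modulo lcm(4, 3) = 12: x ≡ 2 (mod 12).
  Combine with x ≡ 2 (mod 5): since gcd(12, 5) = 1, we get a unique residue mod 60.
    Write x = 2 + 12·t and substitute into x ≡ 2 (mod 5): 12·t ≡ 2 − 2 = 0 (mod 5).
    Reduce coefficients mod 5: 2·t ≡ 0 (mod 5).
    The inverse of 2 mod 5 is 3 (since 2·3 = 6 = 1·5 + 1), so t ≡ 3·0 = 0 ≡ 0 (mod 5).
    Then x = 2 + 12·0 = 2, valid modulo lcm(12, 5) = 60: x ≡ 2 (mod 60).
Verify: 2 mod 4 = 2 ✓, 2 mod 3 = 2 ✓, 2 mod 5 = 2 ✓.

x ≡ 2 (mod 60).


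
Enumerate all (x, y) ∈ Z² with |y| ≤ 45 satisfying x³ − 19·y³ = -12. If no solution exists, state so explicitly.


The equation is x³ - 19y³ = -12. For fixed y, x³ = 19·y³ − 12, so a solution requires the RHS to be a perfect cube.
Strategy: iterate y from -45 to 45, compute RHS = 19·y³ − 12, and check whether it is a (positive or negative) perfect cube.
Check small values of y:
  y = 0: RHS = -12 is not a perfect cube.
  y = 1: RHS = 7 is not a perfect cube.
  y = -1: RHS = -31 is not a perfect cube.
  y = 2: RHS = 140 is not a perfect cube.
  y = -2: RHS = -164 is not a perfect cube.
  y = 3: RHS = 501 is not a perfect cube.
  y = -3: RHS = -525 is not a perfect cube.
Continuing the search up to |y| = 45 finds no solutions either.
No (x, y) in the scanned range satisfies the equation.

No integer solutions with |y| ≤ 45.


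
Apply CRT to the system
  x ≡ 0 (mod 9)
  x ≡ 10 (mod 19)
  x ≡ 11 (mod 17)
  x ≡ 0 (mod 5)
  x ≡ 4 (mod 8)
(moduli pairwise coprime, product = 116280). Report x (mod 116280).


Product of moduli M = 9 · 19 · 17 · 5 · 8 = 116280.
Merge one congruence at a time:
  Start: x ≡ 0 (mod 9).
  Combine with x ≡ 10 (mod 19); new modulus lcm = 171.
    Write x = 0 + 9·t and substitute into x ≡ 10 (mod 19): 9·t ≡ 10 − 0 = 10 (mod 19).
    The inverse of 9 mod 19 is 17 (since 9·17 = 153 = 8·19 + 1), so t ≡ 17·10 = 170 ≡ 18 (mod 19).
    Then x = 0 + 9·18 = 162, valid modulo lcm(9, 19) = 171: x ≡ 162 (mod 171).
  Combine with x ≡ 11 (mod 17); new modulus lcm = 2907.
    Write x = 162 + 171·t and substitute into x ≡ 11 (mod 17): 171·t ≡ 11 − 162 = -151 (mod 17).
    Reduce coefficients mod 17: 1·t ≡ 2 (mod 17).
    So t ≡ 2 (mod 17).
    Then x = 162 + 171·2 = 504, valid modulo lcm(171, 17) = 2907: x ≡ 504 (mod 2907).
  Combine with x ≡ 0 (mod 5); new modulus lcm = 14535.
    Write x = 504 + 2907·t and substitute into x ≡ 0 (mod 5): 2907·t ≡ 0 − 504 = -504 (mod 5).
    Reduce coefficients mod 5: 2·t ≡ 1 (mod 5).
    The inverse of 2 mod 5 is 3 (since 2·3 = 6 = 1·5 + 1), so t ≡ 3·1 = 3 ≡ 3 (mod 5).
    Then x = 504 + 2907·3 = 9225, valid modulo lcm(2907, 5) = 14535: x ≡ 9225 (mod 14535).
  Combine with x ≡ 4 (mod 8); new modulus lcm = 116280.
    Write x = 9225 + 14535·t and substitute into x ≡ 4 (mod 8): 14535·t ≡ 4 − 9225 = -9221 (mod 8).
    Reduce coefficients mod 8: 7·t ≡ 3 (mod 8).
    The inverse of 7 mod 8 is 7 (since 7·7 = 49 = 6·8 + 1), so t ≡ 7·3 = 21 ≡ 5 (mod 8).
    Then x = 9225 + 14535·5 = 81900, valid modulo lcm(14535, 8) = 116280: x ≡ 81900 (mod 116280).
Verify against each original: 81900 mod 9 = 0, 81900 mod 19 = 10, 81900 mod 17 = 11, 81900 mod 5 = 0, 81900 mod 8 = 4.

x ≡ 81900 (mod 116280).


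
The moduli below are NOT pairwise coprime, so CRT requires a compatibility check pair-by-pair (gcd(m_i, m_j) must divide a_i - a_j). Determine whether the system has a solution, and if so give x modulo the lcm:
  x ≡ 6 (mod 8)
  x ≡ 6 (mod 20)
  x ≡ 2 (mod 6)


Moduli 8, 20, 6 are not pairwise coprime, so CRT works modulo lcm(m_i) when all pairwise compatibility conditions hold.
Pairwise compatibility: gcd(m_i, m_j) must divide a_i - a_j for every pair.
Merge one congruence at a time:
  Start: x ≡ 6 (mod 8).
  Combine with x ≡ 6 (mod 20): gcd(8, 20) = 4; 6 - 6 = 0, which IS divisible by 4, so compatible.
    Write x = 6 + 8·t and substitute into x ≡ 6 (mod 20): 8·t ≡ 6 − 6 = 0 (mod 20).
    Divide the congruence (and modulus) by g = 4: 2·t ≡ 0 (mod 5).
    The inverse of 2 mod 5 is 3 (since 2·3 = 6 = 1·5 + 1), so t ≡ 3·0 = 0 ≡ 0 (mod 5).
    Then x = 6 + 8·0 = 6, valid modulo lcm(8, 20) = 40: x ≡ 6 (mod 40).
  Combine with x ≡ 2 (mod 6): gcd(40, 6) = 2; 2 - 6 = -4, which IS divisible by 2, so compatible.
    Write x = 6 + 40·t and substitute into x ≡ 2 (mod 6): 40·t ≡ 2 − 6 = -4 (mod 6).
    Divide the congruence (and modulus) by g = 2: 20·t ≡ -2 (mod 3).
    Reduce coefficients mod 3: 2·t ≡ 1 (mod 3).
    The inverse of 2 mod 3 is 2 (since 2·2 = 4 = 1·3 + 1), so t ≡ 2·1 = 2 ≡ 2 (mod 3).
    Then x = 6 + 40·2 = 86, valid modulo lcm(40, 6) = 120: x ≡ 86 (mod 120).
Verify: 86 mod 8 = 6, 86 mod 20 = 6, 86 mod 6 = 2.

x ≡ 86 (mod 120).


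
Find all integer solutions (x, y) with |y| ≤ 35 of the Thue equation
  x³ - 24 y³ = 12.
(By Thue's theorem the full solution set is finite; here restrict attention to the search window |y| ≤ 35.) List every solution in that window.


The equation is x³ - 24y³ = 12. For fixed y, x³ = 24·y³ + 12, so a solution requires the RHS to be a perfect cube.
Strategy: iterate y from -35 to 35, compute RHS = 24·y³ + 12, and check whether it is a (positive or negative) perfect cube.
Check small values of y:
  y = 0: RHS = 12 is not a perfect cube.
  y = 1: RHS = 36 is not a perfect cube.
  y = -1: RHS = -12 is not a perfect cube.
  y = 2: RHS = 204 is not a perfect cube.
  y = -2: RHS = -180 is not a perfect cube.
  y = 3: RHS = 660 is not a perfect cube.
  y = -3: RHS = -636 is not a perfect cube.
Continuing the search up to |y| = 35 finds no solutions either.
No (x, y) in the scanned range satisfies the equation.

No integer solutions with |y| ≤ 35.


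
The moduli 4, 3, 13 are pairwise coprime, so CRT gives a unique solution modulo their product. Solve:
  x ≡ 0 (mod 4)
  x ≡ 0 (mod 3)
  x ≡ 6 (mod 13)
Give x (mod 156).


Moduli 4, 3, 13 are pairwise coprime; by CRT there is a unique solution modulo M = 4 · 3 · 13 = 156.
Solve pairwise, accumulating the modulus:
  Start with x ≡ 0 (mod 4).
  Combine with x ≡ 0 (mod 3): since gcd(4, 3) = 1, we get a unique residue mod 12.
    Write x = 0 + 4·t and substitute into x ≡ 0 (mod 3): 4·t ≡ 0 − 0 = 0 (mod 3).
    Reduce coefficients mod 3: 1·t ≡ 0 (mod 3).
    So t ≡ 0 (mod 3).
    Then x = 0 + 4·0 = 0, valid modulo lcm(4, 3) = 12: x ≡ 0 (mod 12).
  Combine with x ≡ 6 (mod 13): since gcd(12, 13) = 1, we get a unique residue mod 156.
    Write x = 0 + 12·t and substitute into x ≡ 6 (mod 13): 12·t ≡ 6 − 0 = 6 (mod 13).
    The inverse of 12 mod 13 is 12 (since 12·12 = 144 = 11·13 + 1), so t ≡ 12·6 = 72 ≡ 7 (mod 13).
    Then x = 0 + 12·7 = 84, valid modulo lcm(12, 13) = 156: x ≡ 84 (mod 156).
Verify: 84 mod 4 = 0 ✓, 84 mod 3 = 0 ✓, 84 mod 13 = 6 ✓.

x ≡ 84 (mod 156).


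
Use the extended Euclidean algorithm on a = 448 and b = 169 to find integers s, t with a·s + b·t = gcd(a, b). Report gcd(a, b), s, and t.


Euclidean algorithm on (448, 169) — divide until remainder is 0:
  448 = 2 · 169 + 110
  169 = 1 · 110 + 59
  110 = 1 · 59 + 51
  59 = 1 · 51 + 8
  51 = 6 · 8 + 3
  8 = 2 · 3 + 2
  3 = 1 · 2 + 1
  2 = 2 · 1 + 0
gcd(448, 169) = 1.
Track Bezout coefficients alongside the remainders: start with r₀ = 448 = a·1 + b·0 (s = 1, t = 0) and r₁ = 169 = a·0 + b·1 (s = 0, t = 1); each new remainder r_{k+1} = r_{k-1} − q_k·r_k inherits s_{k+1} = s_{k-1} − q_k·s_k, t_{k+1} = t_{k-1} − q_k·t_k, so r_k = a·s_k + b·t_k at every step:
  q = 2: r = 110, s = 1 − 2·0 = 1, t = 0 − 2·1 = -2  (check: 448·1 + 169·(-2) = 110)
  q = 1: r = 59, s = 0 − 1·1 = -1, t = 1 − 1·(-2) = 3  (check: 448·(-1) + 169·3 = 59)
  q = 1: r = 51, s = 1 − 1·(-1) = 2, t = -2 − 1·3 = -5  (check: 448·2 + 169·(-5) = 51)
  q = 1: r = 8, s = -1 − 1·2 = -3, t = 3 − 1·(-5) = 8  (check: 448·(-3) + 169·8 = 8)
  q = 6: r = 3, s = 2 − 6·(-3) = 20, t = -5 − 6·8 = -53  (check: 448·20 + 169·(-53) = 3)
  q = 2: r = 2, s = -3 − 2·20 = -43, t = 8 − 2·(-53) = 114  (check: 448·(-43) + 169·114 = 2)
  q = 1: r = 1, s = 20 − 1·(-43) = 63, t = -53 − 1·114 = -167  (check: 448·63 + 169·(-167) = 1)
The row with r = 1 (the gcd) gives the Bezout coefficients s = 63, t = -167.
Result: 448 · (63) + 169 · (-167) = 1.

gcd(448, 169) = 1; s = 63, t = -167 (check: 448·63 + 169·(-167) = 1).


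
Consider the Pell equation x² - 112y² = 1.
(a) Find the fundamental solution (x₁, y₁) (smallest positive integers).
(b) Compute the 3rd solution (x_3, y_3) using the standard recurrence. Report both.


Step 1: Find the fundamental solution (x₁, y₁) of x² - 112y² = 1.
  Expand √112 as a continued fraction. a₀ = ⌊√112⌋ = 10; iterate m_{k+1} = d_k·a_k − m_k, d_{k+1} = (112 − m_{k+1}²)/d_k, a_{k+1} = ⌊(a₀ + m_{k+1})/d_{k+1}⌋ (starting m₀ = 0, d₀ = 1), with convergents p_k = a_k·p_{k-1} + p_{k-2}, q_k = a_k·q_{k-1} + q_{k-2} (p₋₁ = 1, q₋₁ = 0):
  k = 0: a₀ = 10; p₀/q₀ = 10/1; p₀² − 112·q₀² = 100 − 112 = -12.
  k = 1: m = 10, d = 12, a = ⌊(10 + 10)/12⌋ = 1; p/q = (1·10 + 1)/(1·1 + 0) = 11/1; p² − 112·q² = 121 − 112 = 9.
  k = 2: m = 2, d = 9, a = ⌊(10 + 2)/9⌋ = 1; p/q = (1·11 + 10)/(1·1 + 1) = 21/2; p² − 112·q² = 441 − 448 = -7.
  k = 3: m = 7, d = 7, a = ⌊(10 + 7)/7⌋ = 2; p/q = (2·21 + 11)/(2·2 + 1) = 53/5; p² − 112·q² = 2809 − 2800 = 9.
  k = 4: m = 7, d = 9, a = ⌊(10 + 7)/9⌋ = 1; p/q = (1·53 + 21)/(1·5 + 2) = 74/7; p² − 112·q² = 5476 − 5488 = -12.
  k = 5: m = 2, d = 12, a = ⌊(10 + 2)/12⌋ = 1; p/q = (1·74 + 53)/(1·7 + 5) = 127/12; p² − 112·q² = 16129 − 16128 = 1.
  The first convergent with p² − 112·q² = 1 gives the fundamental solution (x₁, y₁) = (127, 12).
Step 2: Apply the recurrence (x_{n+1}, y_{n+1}) = (x₁x_n + 112y₁y_n, x₁y_n + y₁x_n) repeatedly.
  From (x_1, y_1) = (127, 12): x_2 = 127·127 + 112·12·12 = 32257; y_2 = 127·12 + 12·127 = 3048.
  From (x_2, y_2) = (32257, 3048): x_3 = 127·32257 + 112·12·3048 = 8193151; y_3 = 127·3048 + 12·32257 = 774180.
Step 3: Verify x_3² - 112·y_3² = 67127723308801 - 67127723308800 = 1 (should be 1). ✓

(x_1, y_1) = (127, 12); (x_3, y_3) = (8193151, 774180).
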